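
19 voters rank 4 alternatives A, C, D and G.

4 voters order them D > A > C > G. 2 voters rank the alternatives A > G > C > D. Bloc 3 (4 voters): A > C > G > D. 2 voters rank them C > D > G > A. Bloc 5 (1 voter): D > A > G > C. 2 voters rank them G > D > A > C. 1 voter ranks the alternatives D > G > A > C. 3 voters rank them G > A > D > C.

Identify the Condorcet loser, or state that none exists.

none

Head-to-head results (19 voters):
A vs C: 17 to 2, A.
A vs D: D wins 10–9.
A–G: A 11–8.
C vs D: C preferred on 2+4+2 = 8 ballots; D wins 11–8.
C–G: C 10–9.
D vs G: 4+2+1+1 = 8 for D, 11 for G — G by 11–8.
No alternative is winless: A beats C; C beats G; D beats A; G beats D. There is no Condorcet loser.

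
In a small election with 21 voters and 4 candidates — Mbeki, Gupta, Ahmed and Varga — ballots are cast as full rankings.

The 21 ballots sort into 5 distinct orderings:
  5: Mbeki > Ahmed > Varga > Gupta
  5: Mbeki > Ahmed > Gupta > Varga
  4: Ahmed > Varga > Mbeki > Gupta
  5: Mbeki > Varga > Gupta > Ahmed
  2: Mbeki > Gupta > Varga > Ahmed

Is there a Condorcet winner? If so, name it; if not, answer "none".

Mbeki

Head-to-head results (21 voters):
Mbeki vs Gupta: Mbeki, 21–0.
Mbeki vs Ahmed: Mbeki wins 17–4.
Mbeki vs Varga: Mbeki wins 17–4.
Gupta–Ahmed: Ahmed 14–7.
Gupta vs Varga: Varga, 14–7.
Ahmed vs Varga: Ahmed, 14–7.
Mbeki defeats every rival head-to-head and is the Condorcet winner.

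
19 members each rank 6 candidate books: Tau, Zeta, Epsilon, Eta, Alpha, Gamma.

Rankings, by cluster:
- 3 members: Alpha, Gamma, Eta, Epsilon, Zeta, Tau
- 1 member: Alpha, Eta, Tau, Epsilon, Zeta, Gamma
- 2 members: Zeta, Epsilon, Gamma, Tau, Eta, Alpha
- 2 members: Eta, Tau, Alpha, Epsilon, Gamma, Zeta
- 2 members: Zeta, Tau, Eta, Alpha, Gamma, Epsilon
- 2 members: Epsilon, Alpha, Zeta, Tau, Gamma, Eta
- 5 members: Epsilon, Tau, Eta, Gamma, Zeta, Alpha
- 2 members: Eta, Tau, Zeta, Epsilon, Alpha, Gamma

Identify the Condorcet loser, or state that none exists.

none

Pairwise majorities:
Tau–Zeta: Tau 10–9.
Tau vs Epsilon: 7 to 12, Epsilon.
Tau–Eta: Tau 11–8.
Tau vs Alpha: Tau preferred on 2+2+2+5+2 = 13 ballots; Tau wins 13–6.
Tau vs Gamma: Tau, 14–5.
Zeta vs Epsilon: 2+2+2 = 6 for Zeta, 13 for Epsilon — Epsilon by 13–6.
Zeta vs Eta: Zeta preferred on 2+2+2 = 6 ballots; Eta wins 13–6.
Zeta vs Alpha: Zeta is ranked higher on 2+2+5+2 = 11 ballots, Alpha on 8. Zeta wins 11–8.
Zeta vs Gamma: Gamma wins 10–9.
Epsilon vs Eta: 2+2+5 = 9 for Epsilon, 10 for Eta — Eta by 10–9.
Epsilon vs Alpha: Epsilon preferred on 2+2+5+2 = 11 ballots; Epsilon wins 11–8.
Epsilon vs Gamma: Epsilon wins 14–5.
Eta vs Alpha: Eta wins 13–6.
Eta vs Gamma: Eta, 12–7.
Alpha vs Gamma: Alpha preferred on 3+1+2+2+2+2 = 12 ballots; Alpha wins 12–7.
Each book has at least one pairwise win (Tau beats Zeta; Zeta beats Alpha; Epsilon beats Tau; Eta beats Zeta; Alpha beats Gamma; Gamma beats Zeta) — no Condorcet loser.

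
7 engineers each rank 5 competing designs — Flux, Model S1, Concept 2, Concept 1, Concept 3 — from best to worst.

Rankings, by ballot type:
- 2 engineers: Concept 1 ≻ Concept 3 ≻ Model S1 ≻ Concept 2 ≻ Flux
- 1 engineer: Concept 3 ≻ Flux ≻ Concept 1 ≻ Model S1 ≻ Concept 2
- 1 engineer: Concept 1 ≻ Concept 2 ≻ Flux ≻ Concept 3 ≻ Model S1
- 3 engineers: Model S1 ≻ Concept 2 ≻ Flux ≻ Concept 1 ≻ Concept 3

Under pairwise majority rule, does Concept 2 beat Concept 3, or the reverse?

Concept 2

Ballots ranking Concept 2 above Concept 3: 1 + 3 = 4.
Ballots ranking Concept 3 above Concept 2: 7 − 4 = 3.
Concept 2 wins the head-to-head 4–3.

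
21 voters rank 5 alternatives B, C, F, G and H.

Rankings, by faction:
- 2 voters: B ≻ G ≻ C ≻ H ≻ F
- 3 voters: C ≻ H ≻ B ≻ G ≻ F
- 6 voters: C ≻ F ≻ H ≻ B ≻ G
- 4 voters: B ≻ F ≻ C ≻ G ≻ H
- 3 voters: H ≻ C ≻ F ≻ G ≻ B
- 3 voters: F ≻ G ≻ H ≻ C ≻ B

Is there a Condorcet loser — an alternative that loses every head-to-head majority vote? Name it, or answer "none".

Head-to-head results (21 voters):
B vs C: B is ranked higher on 2+4 = 6 ballots, C on 15. C wins 15–6.
B vs F: B preferred on 2+3+4 = 9 ballots; F wins 12–9.
B vs G: 15 to 6, B.
B–H: H 15–6.
C vs F: C, 14–7.
C vs G: C wins 16–5.
C vs H: C, 15–6.
F vs G: 6+4+3+3 = 16 for F, 5 for G — F by 16–5.
F vs H: F preferred on 6+4+3 = 13 ballots; F wins 13–8.
G–H: H 12–9.
Only G has no wins; G is the Condorcet loser.

G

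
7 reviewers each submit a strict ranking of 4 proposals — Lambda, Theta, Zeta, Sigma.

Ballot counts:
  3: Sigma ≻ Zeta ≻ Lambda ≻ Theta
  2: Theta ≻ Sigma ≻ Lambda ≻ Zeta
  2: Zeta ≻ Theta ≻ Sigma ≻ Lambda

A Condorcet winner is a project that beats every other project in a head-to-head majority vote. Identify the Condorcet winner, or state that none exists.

Pairwise majorities:
Lambda vs Theta: Lambda preferred on 3 ballots; Theta wins 4–3.
Lambda vs Zeta: Zeta wins 5–2.
Lambda–Sigma: Sigma 7–0.
Theta vs Zeta: Zeta, 5–2.
Theta vs Sigma: 2+2 = 4 for Theta, 3 for Sigma — Theta by 4–3.
Zeta–Sigma: Sigma 5–2.
No project is unbeaten: Lambda loses to Theta; Theta loses to Zeta; Zeta loses to Sigma; Sigma loses to Theta. In particular Theta → Sigma → Zeta → Theta is a majority cycle — no Condorcet winner exists.

none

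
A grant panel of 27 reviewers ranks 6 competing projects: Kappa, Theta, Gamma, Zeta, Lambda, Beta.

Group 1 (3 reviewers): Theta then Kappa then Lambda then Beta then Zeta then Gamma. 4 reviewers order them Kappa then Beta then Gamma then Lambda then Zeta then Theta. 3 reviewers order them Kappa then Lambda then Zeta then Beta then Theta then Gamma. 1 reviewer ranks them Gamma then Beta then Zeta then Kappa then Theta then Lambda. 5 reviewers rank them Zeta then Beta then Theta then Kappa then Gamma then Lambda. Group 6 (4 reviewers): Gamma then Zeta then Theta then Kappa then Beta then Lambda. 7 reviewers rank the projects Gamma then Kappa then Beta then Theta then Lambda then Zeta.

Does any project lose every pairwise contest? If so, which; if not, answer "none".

Head-to-head results (27 reviewers):
Kappa–Theta: Kappa 15–12.
Kappa vs Gamma: Kappa preferred on 3+4+3+5 = 15 ballots; Kappa wins 15–12.
Kappa vs Zeta: Kappa is ranked higher on 3+4+3+7 = 17 ballots, Zeta on 10. Kappa wins 17–10.
Kappa vs Lambda: Kappa, 27–0.
Kappa vs Beta: 3+4+3+4+7 = 21 for Kappa, 6 for Beta — Kappa by 21–6.
Theta vs Gamma: 11 to 16, Gamma.
Theta vs Zeta: Theta is ranked higher on 3+7 = 10 ballots, Zeta on 17. Zeta wins 17–10.
Theta vs Lambda: Theta wins 20–7.
Theta–Beta: Beta 20–7.
Gamma vs Zeta: Gamma, 16–11.
Gamma vs Lambda: 4+1+5+4+7 = 21 for Gamma, 6 for Lambda — Gamma by 21–6.
Gamma–Beta: Beta 15–12.
Zeta vs Lambda: Zeta is ranked higher on 1+5+4 = 10 ballots, Lambda on 17. Lambda wins 17–10.
Zeta vs Beta: Beta wins 15–12.
Lambda vs Beta: Lambda is ranked higher on 3+3 = 6 ballots, Beta on 21. Beta wins 21–6.
No project is winless: Kappa beats Theta; Theta beats Lambda; Gamma beats Theta; Zeta beats Theta; Lambda beats Zeta; Beta beats Theta. There is no Condorcet loser.

none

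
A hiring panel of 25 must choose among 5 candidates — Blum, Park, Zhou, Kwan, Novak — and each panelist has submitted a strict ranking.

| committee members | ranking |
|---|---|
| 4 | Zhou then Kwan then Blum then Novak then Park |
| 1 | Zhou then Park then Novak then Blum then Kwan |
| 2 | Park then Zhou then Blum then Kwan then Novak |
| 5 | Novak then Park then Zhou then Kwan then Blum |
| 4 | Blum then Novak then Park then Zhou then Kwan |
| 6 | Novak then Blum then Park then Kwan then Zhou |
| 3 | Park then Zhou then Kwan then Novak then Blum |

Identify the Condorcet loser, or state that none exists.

Kwan

Head-to-head results (25 committee members):
Blum vs Park: Blum wins 14–11.
Blum vs Zhou: Blum preferred on 4+6 = 10 ballots; Zhou wins 15–10.
Blum vs Kwan: Blum is ranked higher on 1+2+4+6 = 13 ballots, Kwan on 12. Blum wins 13–12.
Blum vs Novak: 4+2+4 = 10 for Blum, 15 for Novak — Novak by 15–10.
Park vs Zhou: Park preferred on 2+5+4+6+3 = 20 ballots; Park wins 20–5.
Park vs Kwan: Park, 21–4.
Park vs Novak: Park preferred on 1+2+3 = 6 ballots; Novak wins 19–6.
Zhou vs Kwan: Zhou wins 19–6.
Zhou vs Novak: Novak wins 15–10.
Kwan vs Novak: Novak wins 16–9.
Kwan is beaten in every head-to-head and is the Condorcet loser.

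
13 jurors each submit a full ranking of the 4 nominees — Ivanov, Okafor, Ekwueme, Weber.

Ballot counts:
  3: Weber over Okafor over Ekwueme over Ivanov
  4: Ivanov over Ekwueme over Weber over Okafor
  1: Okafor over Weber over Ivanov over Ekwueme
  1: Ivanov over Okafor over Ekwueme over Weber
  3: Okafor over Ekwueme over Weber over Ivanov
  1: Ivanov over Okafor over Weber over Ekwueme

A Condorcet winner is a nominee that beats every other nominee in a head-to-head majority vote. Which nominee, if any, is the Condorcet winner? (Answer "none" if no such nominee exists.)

none

Pairwise majorities:
Ivanov vs Okafor: 4+1+1 = 6 for Ivanov, 7 for Okafor — Okafor by 7–6.
Ivanov vs Ekwueme: 4+1+1+1 = 7 for Ivanov, 6 for Ekwueme — Ivanov by 7–6.
Ivanov vs Weber: Ivanov is ranked higher on 4+1+1 = 6 ballots, Weber on 7. Weber wins 7–6.
Okafor vs Ekwueme: Okafor wins 9–4.
Okafor vs Weber: Okafor preferred on 1+1+3+1 = 6 ballots; Weber wins 7–6.
Ekwueme vs Weber: Ekwueme, 8–5.
Each nominee drops at least one matchup (Ivanov loses to Okafor; Okafor loses to Weber; Ekwueme loses to Ivanov; Weber loses to Ekwueme); the cycle Ivanov → Ekwueme → Weber → Ivanov rules out a Condorcet winner.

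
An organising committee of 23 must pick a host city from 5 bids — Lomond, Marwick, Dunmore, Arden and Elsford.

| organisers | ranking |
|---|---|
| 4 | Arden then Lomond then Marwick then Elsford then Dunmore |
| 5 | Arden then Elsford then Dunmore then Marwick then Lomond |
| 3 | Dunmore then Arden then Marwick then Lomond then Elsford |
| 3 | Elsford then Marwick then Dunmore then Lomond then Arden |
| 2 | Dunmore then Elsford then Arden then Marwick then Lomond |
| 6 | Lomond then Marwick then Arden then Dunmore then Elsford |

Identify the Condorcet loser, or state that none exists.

none

Pairwise majorities:
Lomond vs Marwick: Lomond is ranked higher on 4+6 = 10 ballots, Marwick on 13. Marwick wins 13–10.
Lomond vs Dunmore: 4+6 = 10 for Lomond, 13 for Dunmore — Dunmore by 13–10.
Lomond–Arden: Arden 14–9.
Lomond vs Elsford: Lomond is ranked higher on 4+3+6 = 13 ballots, Elsford on 10. Lomond wins 13–10.
Marwick–Dunmore: Marwick 13–10.
Marwick vs Arden: Marwick is ranked higher on 3+6 = 9 ballots, Arden on 14. Arden wins 14–9.
Marwick vs Elsford: Marwick wins 13–10.
Dunmore–Arden: Arden 15–8.
Dunmore–Elsford: Elsford 12–11.
Arden vs Elsford: 18 to 5, Arden.
Every city wins at least one matchup (Lomond beats Elsford; Marwick beats Lomond; Dunmore beats Lomond; Arden beats Lomond; Elsford beats Dunmore), so there is no Condorcet loser.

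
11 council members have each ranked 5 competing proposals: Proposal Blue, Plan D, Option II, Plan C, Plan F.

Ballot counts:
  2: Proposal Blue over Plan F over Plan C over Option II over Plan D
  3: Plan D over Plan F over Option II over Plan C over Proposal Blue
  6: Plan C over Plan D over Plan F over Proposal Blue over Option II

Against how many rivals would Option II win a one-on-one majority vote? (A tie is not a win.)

Option II against each rival (11 council members):
Option II vs Proposal Blue: 3 to 8, Proposal Blue.
Option II vs Plan D: Plan D wins 9–2.
Option II vs Plan C: 3 to 8, Plan C.
Option II vs Plan F: Option II preferred on 0 ballots; Plan F wins 11–0.
Option II beats no one; loses to Proposal Blue, Plan D, Plan C, Plan F — 0 pairwise wins.

0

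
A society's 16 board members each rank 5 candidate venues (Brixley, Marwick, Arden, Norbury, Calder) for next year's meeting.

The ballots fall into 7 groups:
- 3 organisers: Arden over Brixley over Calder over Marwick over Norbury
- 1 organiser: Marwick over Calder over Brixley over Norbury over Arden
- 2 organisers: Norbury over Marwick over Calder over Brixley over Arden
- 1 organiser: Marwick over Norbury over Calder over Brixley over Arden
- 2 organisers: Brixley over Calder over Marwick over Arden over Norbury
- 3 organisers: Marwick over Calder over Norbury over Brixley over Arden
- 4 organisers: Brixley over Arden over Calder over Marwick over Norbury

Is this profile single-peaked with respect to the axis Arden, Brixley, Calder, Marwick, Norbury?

Axis positions: Arden=1, Brixley=2, Calder=3, Marwick=4, Norbury=5.
Group 1 (peak Arden at position 1): ranking walks positions 1-2-3-4-5, expanding outward from the peak — single-peaked.
Group 2 (peak Marwick at position 4): ranking walks positions 4-3-2-5-1, expanding outward from the peak — single-peaked.
Group 3 (peak Norbury at position 5): ranking walks positions 5-4-3-2-1, expanding outward from the peak — single-peaked.
Group 4 (peak Marwick at position 4): ranking walks positions 4-5-3-2-1, expanding outward from the peak — single-peaked.
Group 5 (peak Brixley at position 2): ranking walks positions 2-3-4-1-5, expanding outward from the peak — single-peaked.
Group 6 (peak Marwick at position 4): ranking walks positions 4-3-5-2-1, expanding outward from the peak — single-peaked.
Group 7 (peak Brixley at position 2): ranking walks positions 2-1-3-4-5, expanding outward from the peak — single-peaked.
Every ranking is single-peaked on this axis.

yes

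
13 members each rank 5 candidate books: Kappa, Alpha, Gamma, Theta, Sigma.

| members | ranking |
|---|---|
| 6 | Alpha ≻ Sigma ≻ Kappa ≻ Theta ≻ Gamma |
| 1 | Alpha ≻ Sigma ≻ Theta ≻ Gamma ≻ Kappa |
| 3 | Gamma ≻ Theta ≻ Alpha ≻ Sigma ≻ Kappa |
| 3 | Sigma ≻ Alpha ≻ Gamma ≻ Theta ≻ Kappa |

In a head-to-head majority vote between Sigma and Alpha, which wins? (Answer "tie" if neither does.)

Alpha

Ballots ranking Sigma above Alpha: 3.
Ballots ranking Alpha above Sigma: 13 − 3 = 10.
Alpha wins the head-to-head 10–3.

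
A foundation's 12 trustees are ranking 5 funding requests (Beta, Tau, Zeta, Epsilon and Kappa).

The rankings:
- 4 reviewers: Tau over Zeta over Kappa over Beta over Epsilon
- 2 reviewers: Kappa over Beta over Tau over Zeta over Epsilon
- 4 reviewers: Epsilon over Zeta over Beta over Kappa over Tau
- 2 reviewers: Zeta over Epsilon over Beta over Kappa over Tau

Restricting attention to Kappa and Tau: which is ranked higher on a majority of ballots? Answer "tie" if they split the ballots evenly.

Ballots ranking Kappa above Tau: 2 + 4 + 2 = 8.
Ballots ranking Tau above Kappa: 12 − 8 = 4.
Kappa wins the head-to-head 8–4.

Kappa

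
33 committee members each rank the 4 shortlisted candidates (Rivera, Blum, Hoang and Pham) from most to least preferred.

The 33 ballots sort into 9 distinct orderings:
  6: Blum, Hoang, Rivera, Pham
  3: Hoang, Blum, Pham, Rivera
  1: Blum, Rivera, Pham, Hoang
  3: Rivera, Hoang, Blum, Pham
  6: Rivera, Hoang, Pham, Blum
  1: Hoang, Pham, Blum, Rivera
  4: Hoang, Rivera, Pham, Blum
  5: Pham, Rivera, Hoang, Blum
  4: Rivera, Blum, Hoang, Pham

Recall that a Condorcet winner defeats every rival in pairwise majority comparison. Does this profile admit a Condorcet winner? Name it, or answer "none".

Head-to-head results (33 committee members):
Rivera vs Blum: Rivera, 22–11.
Rivera vs Hoang: Rivera wins 19–14.
Rivera–Pham: Rivera 24–9.
Blum vs Hoang: Hoang wins 22–11.
Blum–Pham: Blum 17–16.
Hoang vs Pham: Hoang wins 27–6.
Rivera wins every pairwise contest, so Rivera is the Condorcet winner.

Rivera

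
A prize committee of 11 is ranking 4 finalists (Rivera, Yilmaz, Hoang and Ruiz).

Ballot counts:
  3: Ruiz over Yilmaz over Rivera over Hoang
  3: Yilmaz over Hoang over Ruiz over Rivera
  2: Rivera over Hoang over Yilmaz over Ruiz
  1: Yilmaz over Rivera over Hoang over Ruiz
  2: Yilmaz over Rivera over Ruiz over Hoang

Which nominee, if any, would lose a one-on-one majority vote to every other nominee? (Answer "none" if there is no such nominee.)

none

Head-to-head results (11 jurors):
Rivera vs Yilmaz: Rivera preferred on 2 ballots; Yilmaz wins 9–2.
Rivera vs Hoang: Rivera is ranked higher on 3+2+1+2 = 8 ballots, Hoang on 3. Rivera wins 8–3.
Rivera vs Ruiz: Ruiz wins 6–5.
Yilmaz–Hoang: Yilmaz 9–2.
Yilmaz vs Ruiz: Yilmaz wins 8–3.
Hoang vs Ruiz: Hoang is ranked higher on 3+2+1 = 6 ballots, Ruiz on 5. Hoang wins 6–5.
No nominee is winless: Rivera beats Hoang; Yilmaz beats Rivera; Hoang beats Ruiz; Ruiz beats Rivera. There is no Condorcet loser.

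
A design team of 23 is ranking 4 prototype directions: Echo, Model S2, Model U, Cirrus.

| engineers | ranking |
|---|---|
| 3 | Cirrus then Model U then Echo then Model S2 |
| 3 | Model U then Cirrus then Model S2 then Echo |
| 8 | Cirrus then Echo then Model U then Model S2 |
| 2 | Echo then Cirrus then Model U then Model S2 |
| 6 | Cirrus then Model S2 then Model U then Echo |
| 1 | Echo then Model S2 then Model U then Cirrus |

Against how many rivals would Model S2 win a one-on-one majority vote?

Model S2 against each rival (23 engineers):
Model S2 vs Echo: Echo, 14–9.
Model S2 vs Model U: Model S2 preferred on 6+1 = 7 ballots; Model U wins 16–7.
Model S2 vs Cirrus: Cirrus, 22–1.
Model S2 beats no one; loses to Echo, Model U, Cirrus — 0 pairwise wins.

0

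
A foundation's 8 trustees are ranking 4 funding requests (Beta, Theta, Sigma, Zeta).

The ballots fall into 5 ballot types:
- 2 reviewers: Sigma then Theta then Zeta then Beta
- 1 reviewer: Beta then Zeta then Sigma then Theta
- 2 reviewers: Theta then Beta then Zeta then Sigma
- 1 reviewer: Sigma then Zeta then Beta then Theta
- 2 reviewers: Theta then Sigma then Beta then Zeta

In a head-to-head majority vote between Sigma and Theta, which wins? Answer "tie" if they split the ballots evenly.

tie

Ballots ranking Sigma above Theta: 2 + 1 + 1 = 4.
Ballots ranking Theta above Sigma: 8 − 4 = 4.
4–4: the pair ties.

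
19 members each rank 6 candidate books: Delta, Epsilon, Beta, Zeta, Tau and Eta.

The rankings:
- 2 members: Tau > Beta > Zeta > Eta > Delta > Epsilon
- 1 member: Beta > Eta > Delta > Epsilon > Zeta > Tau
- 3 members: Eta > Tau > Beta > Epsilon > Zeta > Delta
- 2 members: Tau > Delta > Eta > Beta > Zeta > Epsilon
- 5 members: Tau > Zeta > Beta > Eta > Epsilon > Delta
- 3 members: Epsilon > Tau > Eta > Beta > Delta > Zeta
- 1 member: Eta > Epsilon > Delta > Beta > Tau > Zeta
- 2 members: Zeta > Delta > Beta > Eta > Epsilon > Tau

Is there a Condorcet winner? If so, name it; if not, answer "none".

Check each pair by majority over 19 ballots:
Delta vs Epsilon: Epsilon wins 12–7.
Delta vs Beta: Beta, 14–5.
Delta vs Zeta: Zeta, 12–7.
Delta vs Tau: Tau, 15–4.
Delta–Eta: Eta 15–4.
Epsilon vs Beta: Beta, 15–4.
Epsilon–Zeta: Zeta 11–8.
Epsilon–Tau: Tau 12–7.
Epsilon–Eta: Eta 16–3.
Beta–Zeta: Beta 12–7.
Beta–Tau: Tau 15–4.
Beta–Eta: Beta 10–9.
Zeta vs Tau: Tau, 16–3.
Zeta vs Eta: Eta, 10–9.
Tau vs Eta: Tau wins 12–7.
Tau beats each of Delta, Epsilon, Beta, Zeta, Eta — Tau is the Condorcet winner.

Tau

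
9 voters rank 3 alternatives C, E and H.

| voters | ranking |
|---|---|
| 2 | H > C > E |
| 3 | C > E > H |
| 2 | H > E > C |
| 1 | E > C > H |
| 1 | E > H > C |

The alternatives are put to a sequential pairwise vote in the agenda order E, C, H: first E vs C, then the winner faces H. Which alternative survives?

H

Round 1: E vs C — 4–5, C advances.
Round 2: C vs H — 4–5, H advances.
H survives the agenda.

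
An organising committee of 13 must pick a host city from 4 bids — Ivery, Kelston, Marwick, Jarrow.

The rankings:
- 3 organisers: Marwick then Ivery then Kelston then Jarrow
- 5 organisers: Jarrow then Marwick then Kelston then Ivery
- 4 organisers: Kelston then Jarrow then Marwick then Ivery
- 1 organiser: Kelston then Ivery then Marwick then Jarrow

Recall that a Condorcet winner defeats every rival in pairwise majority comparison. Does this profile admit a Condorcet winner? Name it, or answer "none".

Check each pair by majority over 13 ballots:
Ivery vs Kelston: 3 to 10, Kelston.
Ivery vs Marwick: Marwick wins 12–1.
Ivery vs Jarrow: Jarrow wins 9–4.
Kelston vs Marwick: Marwick, 8–5.
Kelston vs Jarrow: Kelston is ranked higher on 3+4+1 = 8 ballots, Jarrow on 5. Kelston wins 8–5.
Marwick vs Jarrow: Jarrow, 9–4.
Every city loses at least once (Ivery loses to Kelston; Kelston loses to Marwick; Marwick loses to Jarrow; Jarrow loses to Kelston). The majority relation contains the cycle Kelston > Jarrow > Marwick > Kelston, so there is no Condorcet winner.

none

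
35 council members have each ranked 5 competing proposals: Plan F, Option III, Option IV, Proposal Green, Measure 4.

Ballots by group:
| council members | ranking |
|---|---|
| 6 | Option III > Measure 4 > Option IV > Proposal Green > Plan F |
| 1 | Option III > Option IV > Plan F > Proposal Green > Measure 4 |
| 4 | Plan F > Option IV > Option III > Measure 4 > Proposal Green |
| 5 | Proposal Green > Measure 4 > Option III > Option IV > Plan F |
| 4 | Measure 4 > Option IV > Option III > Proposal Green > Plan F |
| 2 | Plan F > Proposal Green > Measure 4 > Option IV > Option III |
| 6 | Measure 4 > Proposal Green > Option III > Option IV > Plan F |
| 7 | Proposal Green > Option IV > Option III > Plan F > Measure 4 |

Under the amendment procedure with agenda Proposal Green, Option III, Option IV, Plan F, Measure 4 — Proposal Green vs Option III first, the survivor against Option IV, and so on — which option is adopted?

Measure 4

Round 1: Proposal Green vs Option III — 20–15, Proposal Green advances.
Round 2: Proposal Green vs Option IV — 20–15, Proposal Green advances.
Round 3: Proposal Green vs Plan F — 28–7, Proposal Green advances.
Round 4: Proposal Green vs Measure 4 — 15–20, Measure 4 advances.
Measure 4 survives the agenda.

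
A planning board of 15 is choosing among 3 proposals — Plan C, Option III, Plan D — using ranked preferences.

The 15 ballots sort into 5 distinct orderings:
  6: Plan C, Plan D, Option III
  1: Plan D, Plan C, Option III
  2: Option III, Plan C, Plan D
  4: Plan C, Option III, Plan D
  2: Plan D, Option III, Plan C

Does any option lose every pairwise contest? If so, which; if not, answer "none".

Pairwise majorities:
Plan C–Option III: Plan C 11–4.
Plan C vs Plan D: Plan C is ranked higher on 6+2+4 = 12 ballots, Plan D on 3. Plan C wins 12–3.
Option III–Plan D: Plan D 9–6.
Only Option III has no wins; Option III is the Condorcet loser.

Option III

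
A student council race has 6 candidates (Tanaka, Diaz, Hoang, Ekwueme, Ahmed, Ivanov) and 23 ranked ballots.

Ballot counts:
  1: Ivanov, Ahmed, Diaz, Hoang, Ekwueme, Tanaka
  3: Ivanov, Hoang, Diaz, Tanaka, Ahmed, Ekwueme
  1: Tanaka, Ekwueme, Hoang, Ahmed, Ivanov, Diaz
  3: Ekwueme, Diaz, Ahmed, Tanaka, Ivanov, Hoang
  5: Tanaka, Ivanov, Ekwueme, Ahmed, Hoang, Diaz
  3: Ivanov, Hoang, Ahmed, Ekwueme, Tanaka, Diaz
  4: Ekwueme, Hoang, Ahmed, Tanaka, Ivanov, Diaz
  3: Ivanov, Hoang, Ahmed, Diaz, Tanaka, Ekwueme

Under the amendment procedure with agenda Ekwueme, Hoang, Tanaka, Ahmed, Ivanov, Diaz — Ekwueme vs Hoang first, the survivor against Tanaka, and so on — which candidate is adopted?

Round 1: Ekwueme vs Hoang — 13–10, Ekwueme advances.
Round 2: Ekwueme vs Tanaka — 11–12, Tanaka advances.
Round 3: Tanaka vs Ahmed — 9–14, Ahmed advances.
Round 4: Ahmed vs Ivanov — 8–15, Ivanov advances.
Round 5: Ivanov vs Diaz — 20–3, Ivanov advances.
The agenda winner is Ivanov.

Ivanov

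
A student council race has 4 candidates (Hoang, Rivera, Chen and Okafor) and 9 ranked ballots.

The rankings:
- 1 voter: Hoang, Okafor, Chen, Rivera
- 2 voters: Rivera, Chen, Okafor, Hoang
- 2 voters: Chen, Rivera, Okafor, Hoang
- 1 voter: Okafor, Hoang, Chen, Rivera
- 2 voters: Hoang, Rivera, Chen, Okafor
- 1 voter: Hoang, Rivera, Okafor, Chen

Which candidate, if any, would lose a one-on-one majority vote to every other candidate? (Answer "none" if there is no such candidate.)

Pairwise majorities:
Hoang–Rivera: Hoang 5–4.
Hoang vs Chen: Hoang preferred on 1+1+2+1 = 5 ballots; Hoang wins 5–4.
Hoang vs Okafor: Okafor, 5–4.
Rivera vs Chen: Rivera preferred on 2+2+1 = 5 ballots; Rivera wins 5–4.
Rivera vs Okafor: Rivera wins 7–2.
Chen vs Okafor: Chen wins 6–3.
Each candidate has at least one pairwise win (Hoang beats Rivera; Rivera beats Chen; Chen beats Okafor; Okafor beats Hoang) — no Condorcet loser.

none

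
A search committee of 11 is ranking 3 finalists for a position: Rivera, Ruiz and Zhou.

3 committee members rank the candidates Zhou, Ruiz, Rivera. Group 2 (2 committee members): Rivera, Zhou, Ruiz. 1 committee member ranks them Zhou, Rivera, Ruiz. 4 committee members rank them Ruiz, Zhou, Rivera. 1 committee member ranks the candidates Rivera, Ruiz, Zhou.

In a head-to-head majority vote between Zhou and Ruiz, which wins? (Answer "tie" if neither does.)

Zhou

Ballots ranking Zhou above Ruiz: 3 + 2 + 1 = 6.
Ballots ranking Ruiz above Zhou: 11 − 6 = 5.
Zhou wins the head-to-head 6–5.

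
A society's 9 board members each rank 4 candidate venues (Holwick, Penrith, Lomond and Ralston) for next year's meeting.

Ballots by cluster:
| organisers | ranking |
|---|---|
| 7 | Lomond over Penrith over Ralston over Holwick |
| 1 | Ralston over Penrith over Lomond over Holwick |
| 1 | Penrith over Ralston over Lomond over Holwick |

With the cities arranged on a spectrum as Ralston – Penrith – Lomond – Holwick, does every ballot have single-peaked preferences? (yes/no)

Axis positions: Ralston=1, Penrith=2, Lomond=3, Holwick=4.
Cluster 1 (peak Lomond at position 3): ranking walks positions 3-2-1-4, expanding outward from the peak — single-peaked.
Cluster 2 (peak Ralston at position 1): ranking walks positions 1-2-3-4, expanding outward from the peak — single-peaked.
Cluster 3 (peak Penrith at position 2): ranking walks positions 2-1-3-4, expanding outward from the peak — single-peaked.
Every ranking is single-peaked on this axis.

yes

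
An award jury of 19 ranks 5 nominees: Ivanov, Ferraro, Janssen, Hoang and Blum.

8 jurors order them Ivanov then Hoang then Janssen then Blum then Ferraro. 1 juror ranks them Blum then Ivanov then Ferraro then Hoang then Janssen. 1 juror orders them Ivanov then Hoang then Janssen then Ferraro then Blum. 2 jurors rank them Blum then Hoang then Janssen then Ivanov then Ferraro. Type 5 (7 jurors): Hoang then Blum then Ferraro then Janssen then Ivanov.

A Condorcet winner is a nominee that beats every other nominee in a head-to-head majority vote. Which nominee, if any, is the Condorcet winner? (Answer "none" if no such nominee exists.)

none

Check each pair by majority over 19 ballots:
Ivanov vs Ferraro: Ivanov is ranked higher on 8+1+1+2 = 12 ballots, Ferraro on 7. Ivanov wins 12–7.
Ivanov vs Janssen: 8+1+1 = 10 for Ivanov, 9 for Janssen — Ivanov by 10–9.
Ivanov vs Hoang: 10 to 9, Ivanov.
Ivanov vs Blum: Ivanov preferred on 8+1 = 9 ballots; Blum wins 10–9.
Ferraro vs Janssen: 8 to 11, Janssen.
Ferraro vs Hoang: Ferraro preferred on 1 ballot; Hoang wins 18–1.
Ferraro vs Blum: Ferraro is ranked higher on 1 ballot, Blum on 18. Blum wins 18–1.
Janssen vs Hoang: 0 for Janssen, 19 for Hoang — Hoang by 19–0.
Janssen vs Blum: 9 to 10, Blum.
Hoang vs Blum: 16 to 3, Hoang.
Every nominee loses at least once (Ivanov loses to Blum; Ferraro loses to Ivanov; Janssen loses to Ivanov; Hoang loses to Ivanov; Blum loses to Hoang). The majority relation contains the cycle Ivanov > Hoang > Blum > Ivanov, so there is no Condorcet winner.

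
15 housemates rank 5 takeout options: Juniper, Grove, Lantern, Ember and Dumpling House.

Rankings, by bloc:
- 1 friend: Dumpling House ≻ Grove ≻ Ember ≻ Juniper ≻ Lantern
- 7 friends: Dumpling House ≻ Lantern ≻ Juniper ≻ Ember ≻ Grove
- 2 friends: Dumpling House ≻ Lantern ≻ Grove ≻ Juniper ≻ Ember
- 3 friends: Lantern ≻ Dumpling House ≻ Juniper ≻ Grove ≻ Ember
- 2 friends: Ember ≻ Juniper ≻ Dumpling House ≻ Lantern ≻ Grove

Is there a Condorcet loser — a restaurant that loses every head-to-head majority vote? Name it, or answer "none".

Grove

Pairwise majorities:
Juniper vs Grove: Juniper wins 12–3.
Juniper vs Lantern: Lantern wins 12–3.
Juniper vs Ember: 7+2+3 = 12 for Juniper, 3 for Ember — Juniper by 12–3.
Juniper vs Dumpling House: 2 for Juniper, 13 for Dumpling House — Dumpling House by 13–2.
Grove vs Lantern: Lantern wins 14–1.
Grove vs Ember: 6 to 9, Ember.
Grove–Dumpling House: Dumpling House 15–0.
Lantern vs Ember: Lantern preferred on 7+2+3 = 12 ballots; Lantern wins 12–3.
Lantern vs Dumpling House: Dumpling House wins 12–3.
Ember vs Dumpling House: Ember is ranked higher on 2 ballots, Dumpling House on 13. Dumpling House wins 13–2.
Only Grove has no wins; Grove is the Condorcet loser.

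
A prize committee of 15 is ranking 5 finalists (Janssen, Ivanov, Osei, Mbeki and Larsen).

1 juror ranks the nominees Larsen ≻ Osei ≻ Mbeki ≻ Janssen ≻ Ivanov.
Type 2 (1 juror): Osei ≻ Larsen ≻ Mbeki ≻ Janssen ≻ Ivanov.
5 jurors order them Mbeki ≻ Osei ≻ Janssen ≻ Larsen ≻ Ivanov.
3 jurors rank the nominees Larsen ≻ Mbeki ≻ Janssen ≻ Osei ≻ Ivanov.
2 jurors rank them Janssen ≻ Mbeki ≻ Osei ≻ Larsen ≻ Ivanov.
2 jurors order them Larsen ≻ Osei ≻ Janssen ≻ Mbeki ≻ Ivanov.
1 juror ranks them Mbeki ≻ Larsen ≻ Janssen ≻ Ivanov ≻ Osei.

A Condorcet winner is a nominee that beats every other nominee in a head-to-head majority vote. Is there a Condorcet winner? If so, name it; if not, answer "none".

Mbeki

Pairwise majorities:
Janssen vs Ivanov: Janssen wins 15–0.
Janssen–Osei: Osei 9–6.
Janssen–Mbeki: Mbeki 11–4.
Janssen vs Larsen: 7 to 8, Larsen.
Ivanov–Osei: Osei 14–1.
Ivanov vs Mbeki: Ivanov preferred on 0 ballots; Mbeki wins 15–0.
Ivanov–Larsen: Larsen 15–0.
Osei vs Mbeki: Osei preferred on 1+1+2 = 4 ballots; Mbeki wins 11–4.
Osei vs Larsen: 1+5+2 = 8 for Osei, 7 for Larsen — Osei by 8–7.
Mbeki vs Larsen: Mbeki preferred on 5+2+1 = 8 ballots; Mbeki wins 8–7.
Only Mbeki has no losses; Mbeki is the Condorcet winner.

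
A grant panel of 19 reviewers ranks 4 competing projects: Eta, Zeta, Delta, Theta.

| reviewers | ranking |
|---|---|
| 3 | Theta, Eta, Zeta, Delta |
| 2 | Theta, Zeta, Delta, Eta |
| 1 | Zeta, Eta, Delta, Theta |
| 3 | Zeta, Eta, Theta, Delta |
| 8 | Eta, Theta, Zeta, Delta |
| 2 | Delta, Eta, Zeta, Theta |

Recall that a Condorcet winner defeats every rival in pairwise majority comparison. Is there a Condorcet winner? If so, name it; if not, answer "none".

Head-to-head results (19 reviewers):
Eta vs Zeta: 3+8+2 = 13 for Eta, 6 for Zeta — Eta by 13–6.
Eta vs Delta: Eta preferred on 3+1+3+8 = 15 ballots; Eta wins 15–4.
Eta vs Theta: Eta preferred on 1+3+8+2 = 14 ballots; Eta wins 14–5.
Zeta vs Delta: 17 to 2, Zeta.
Zeta vs Theta: Zeta is ranked higher on 1+3+2 = 6 ballots, Theta on 13. Theta wins 13–6.
Delta vs Theta: 3 to 16, Theta.
Only Eta has no losses; Eta is the Condorcet winner.

Eta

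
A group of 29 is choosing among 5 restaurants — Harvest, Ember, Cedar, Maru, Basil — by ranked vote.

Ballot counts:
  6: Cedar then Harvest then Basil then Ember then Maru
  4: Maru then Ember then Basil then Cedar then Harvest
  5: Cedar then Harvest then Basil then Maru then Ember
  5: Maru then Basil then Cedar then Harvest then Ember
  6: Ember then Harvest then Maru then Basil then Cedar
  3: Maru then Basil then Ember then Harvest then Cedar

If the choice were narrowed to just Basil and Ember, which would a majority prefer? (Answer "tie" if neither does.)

Ballots ranking Basil above Ember: 6 + 5 + 5 + 3 = 19.
Ballots ranking Ember above Basil: 29 − 19 = 10.
Basil wins the head-to-head 19–10.

Basil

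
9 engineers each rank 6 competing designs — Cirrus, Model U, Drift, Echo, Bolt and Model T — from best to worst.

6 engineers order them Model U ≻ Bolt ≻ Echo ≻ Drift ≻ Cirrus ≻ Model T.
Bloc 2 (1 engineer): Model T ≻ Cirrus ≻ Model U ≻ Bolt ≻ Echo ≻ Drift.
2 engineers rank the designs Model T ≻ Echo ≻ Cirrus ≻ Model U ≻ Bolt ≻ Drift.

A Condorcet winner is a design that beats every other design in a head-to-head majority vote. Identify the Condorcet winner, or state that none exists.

Check each pair by majority over 9 ballots:
Cirrus–Model U: Model U 6–3.
Cirrus vs Drift: Drift wins 6–3.
Cirrus vs Echo: Echo, 8–1.
Cirrus vs Bolt: Bolt, 6–3.
Cirrus–Model T: Cirrus 6–3.
Model U vs Drift: Model U wins 9–0.
Model U vs Echo: Model U, 7–2.
Model U vs Bolt: Model U wins 9–0.
Model U vs Model T: Model U, 6–3.
Drift vs Echo: Echo wins 9–0.
Drift vs Bolt: Bolt, 9–0.
Drift–Model T: Drift 6–3.
Echo vs Bolt: Bolt, 7–2.
Echo vs Model T: Echo, 6–3.
Bolt–Model T: Bolt 6–3.
Model U defeats every rival head-to-head and is the Condorcet winner.

Model U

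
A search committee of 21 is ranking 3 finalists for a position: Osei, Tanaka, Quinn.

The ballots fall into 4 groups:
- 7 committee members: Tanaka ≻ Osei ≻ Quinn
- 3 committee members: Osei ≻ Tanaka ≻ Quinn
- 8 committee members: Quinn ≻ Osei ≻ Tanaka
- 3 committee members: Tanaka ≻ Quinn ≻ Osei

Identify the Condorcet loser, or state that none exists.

none

Pairwise majorities:
Osei vs Tanaka: Osei wins 11–10.
Osei vs Quinn: 10 to 11, Quinn.
Tanaka vs Quinn: Tanaka, 13–8.
No candidate is winless: Osei beats Tanaka; Tanaka beats Quinn; Quinn beats Osei. There is no Condorcet loser.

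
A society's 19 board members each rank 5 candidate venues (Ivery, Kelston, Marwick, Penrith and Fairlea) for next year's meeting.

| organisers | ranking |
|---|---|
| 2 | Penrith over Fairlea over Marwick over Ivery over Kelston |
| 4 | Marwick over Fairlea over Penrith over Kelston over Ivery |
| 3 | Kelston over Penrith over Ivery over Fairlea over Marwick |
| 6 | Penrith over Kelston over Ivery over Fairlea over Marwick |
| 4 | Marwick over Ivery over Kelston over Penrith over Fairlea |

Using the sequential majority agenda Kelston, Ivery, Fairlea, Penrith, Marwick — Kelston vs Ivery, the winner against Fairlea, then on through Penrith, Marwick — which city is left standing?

Penrith

Round 1: Kelston vs Ivery — 13–6, Kelston advances.
Round 2: Kelston vs Fairlea — 13–6, Kelston advances.
Round 3: Kelston vs Penrith — 7–12, Penrith advances.
Round 4: Penrith vs Marwick — 11–8, Penrith advances.
Penrith survives the agenda.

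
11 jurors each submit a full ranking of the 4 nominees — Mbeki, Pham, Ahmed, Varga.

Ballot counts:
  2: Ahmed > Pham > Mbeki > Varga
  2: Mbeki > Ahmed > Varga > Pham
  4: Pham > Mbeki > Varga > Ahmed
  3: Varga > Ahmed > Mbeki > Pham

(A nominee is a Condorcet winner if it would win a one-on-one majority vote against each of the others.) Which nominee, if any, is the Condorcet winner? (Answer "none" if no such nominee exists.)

none

Check each pair by majority over 11 ballots:
Mbeki vs Pham: Mbeki is ranked higher on 2+3 = 5 ballots, Pham on 6. Pham wins 6–5.
Mbeki vs Ahmed: Mbeki is ranked higher on 2+4 = 6 ballots, Ahmed on 5. Mbeki wins 6–5.
Mbeki vs Varga: 2+2+4 = 8 for Mbeki, 3 for Varga — Mbeki by 8–3.
Pham vs Ahmed: 4 for Pham, 7 for Ahmed — Ahmed by 7–4.
Pham vs Varga: 2+4 = 6 for Pham, 5 for Varga — Pham by 6–5.
Ahmed vs Varga: Ahmed preferred on 2+2 = 4 ballots; Varga wins 7–4.
Each nominee drops at least one matchup (Mbeki loses to Pham; Pham loses to Ahmed; Ahmed loses to Mbeki; Varga loses to Mbeki); the cycle Mbeki beats Ahmed beats Pham beats Mbeki rules out a Condorcet winner.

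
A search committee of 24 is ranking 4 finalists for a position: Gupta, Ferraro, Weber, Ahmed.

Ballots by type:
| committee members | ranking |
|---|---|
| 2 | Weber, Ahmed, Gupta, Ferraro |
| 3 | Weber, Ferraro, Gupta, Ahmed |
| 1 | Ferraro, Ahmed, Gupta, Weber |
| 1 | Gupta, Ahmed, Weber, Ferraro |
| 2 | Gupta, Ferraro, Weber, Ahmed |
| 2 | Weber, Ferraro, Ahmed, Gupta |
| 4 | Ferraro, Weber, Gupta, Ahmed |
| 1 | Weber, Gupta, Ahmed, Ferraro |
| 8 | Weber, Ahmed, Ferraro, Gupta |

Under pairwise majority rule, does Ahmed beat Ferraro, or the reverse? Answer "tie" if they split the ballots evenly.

tie

Ballots ranking Ahmed above Ferraro: 2 + 1 + 1 + 8 = 12.
Ballots ranking Ferraro above Ahmed: 24 − 12 = 12.
12–12: the pair ties.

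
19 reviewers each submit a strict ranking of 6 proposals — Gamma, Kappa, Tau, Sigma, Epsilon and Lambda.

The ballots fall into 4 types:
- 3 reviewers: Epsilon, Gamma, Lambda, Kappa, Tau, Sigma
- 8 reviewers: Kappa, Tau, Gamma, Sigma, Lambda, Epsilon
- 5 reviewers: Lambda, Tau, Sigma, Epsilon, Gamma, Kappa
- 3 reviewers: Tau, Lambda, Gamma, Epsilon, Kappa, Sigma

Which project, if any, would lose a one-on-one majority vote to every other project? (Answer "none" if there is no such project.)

none

Pairwise majorities:
Gamma vs Kappa: Gamma preferred on 3+5+3 = 11 ballots; Gamma wins 11–8.
Gamma vs Tau: 3 to 16, Tau.
Gamma vs Sigma: Gamma wins 14–5.
Gamma–Epsilon: Gamma 11–8.
Gamma–Lambda: Gamma 11–8.
Kappa vs Tau: Kappa, 11–8.
Kappa vs Sigma: Kappa is ranked higher on 3+8+3 = 14 ballots, Sigma on 5. Kappa wins 14–5.
Kappa vs Epsilon: Epsilon wins 11–8.
Kappa vs Lambda: Kappa preferred on 8 ballots; Lambda wins 11–8.
Tau vs Sigma: 3+8+5+3 = 19 for Tau, 0 for Sigma — Tau by 19–0.
Tau vs Epsilon: Tau is ranked higher on 8+5+3 = 16 ballots, Epsilon on 3. Tau wins 16–3.
Tau vs Lambda: Tau wins 11–8.
Sigma vs Epsilon: Sigma wins 13–6.
Sigma vs Lambda: Sigma preferred on 8 ballots; Lambda wins 11–8.
Epsilon–Lambda: Lambda 16–3.
No project is winless: Gamma beats Kappa; Kappa beats Tau; Tau beats Gamma; Sigma beats Epsilon; Epsilon beats Kappa; Lambda beats Kappa. There is no Condorcet loser.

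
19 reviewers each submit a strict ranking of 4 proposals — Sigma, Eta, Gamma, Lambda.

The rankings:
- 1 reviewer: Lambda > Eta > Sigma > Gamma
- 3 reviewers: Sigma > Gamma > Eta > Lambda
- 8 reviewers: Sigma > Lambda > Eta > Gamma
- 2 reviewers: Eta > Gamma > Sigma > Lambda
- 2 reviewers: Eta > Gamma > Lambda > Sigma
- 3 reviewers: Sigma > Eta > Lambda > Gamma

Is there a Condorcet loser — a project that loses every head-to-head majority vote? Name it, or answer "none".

Gamma

Pairwise majorities:
Sigma vs Eta: Sigma preferred on 3+8+3 = 14 ballots; Sigma wins 14–5.
Sigma vs Gamma: Sigma, 15–4.
Sigma vs Lambda: Sigma, 16–3.
Eta vs Gamma: Eta preferred on 1+8+2+2+3 = 16 ballots; Eta wins 16–3.
Eta vs Lambda: 10 to 9, Eta.
Gamma vs Lambda: Lambda wins 12–7.
Gamma is beaten in every head-to-head and is the Condorcet loser.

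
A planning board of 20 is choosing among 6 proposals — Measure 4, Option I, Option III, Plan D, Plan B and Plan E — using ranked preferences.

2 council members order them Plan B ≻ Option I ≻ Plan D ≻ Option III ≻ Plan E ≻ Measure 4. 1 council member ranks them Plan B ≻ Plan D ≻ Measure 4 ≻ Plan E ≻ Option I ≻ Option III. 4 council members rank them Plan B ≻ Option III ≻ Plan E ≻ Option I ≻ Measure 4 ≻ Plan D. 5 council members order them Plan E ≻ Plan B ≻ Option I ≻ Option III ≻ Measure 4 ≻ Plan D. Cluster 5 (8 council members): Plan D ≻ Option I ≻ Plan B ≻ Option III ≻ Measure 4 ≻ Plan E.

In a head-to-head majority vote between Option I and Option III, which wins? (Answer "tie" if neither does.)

Ballots ranking Option I above Option III: 2 + 1 + 5 + 8 = 16.
Ballots ranking Option III above Option I: 20 − 16 = 4.
Option I wins the head-to-head 16–4.

Option I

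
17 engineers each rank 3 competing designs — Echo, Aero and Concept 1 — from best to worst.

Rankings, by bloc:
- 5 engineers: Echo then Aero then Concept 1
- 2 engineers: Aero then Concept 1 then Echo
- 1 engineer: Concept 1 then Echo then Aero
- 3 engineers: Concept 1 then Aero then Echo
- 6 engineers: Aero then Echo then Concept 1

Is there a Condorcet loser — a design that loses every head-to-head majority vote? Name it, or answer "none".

Concept 1

Head-to-head results (17 engineers):
Echo vs Aero: Echo is ranked higher on 5+1 = 6 ballots, Aero on 11. Aero wins 11–6.
Echo vs Concept 1: Echo preferred on 5+6 = 11 ballots; Echo wins 11–6.
Aero vs Concept 1: Aero preferred on 5+2+6 = 13 ballots; Aero wins 13–4.
Only Concept 1 has no wins; Concept 1 is the Condorcet loser.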